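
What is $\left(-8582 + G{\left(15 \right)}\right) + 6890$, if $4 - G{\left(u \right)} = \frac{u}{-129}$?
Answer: $- \frac{72579}{43} \approx -1687.9$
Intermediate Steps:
$G{\left(u \right)} = 4 + \frac{u}{129}$ ($G{\left(u \right)} = 4 - \frac{u}{-129} = 4 - u \left(- \frac{1}{129}\right) = 4 - - \frac{u}{129} = 4 + \frac{u}{129}$)
$\left(-8582 + G{\left(15 \right)}\right) + 6890 = \left(-8582 + \left(4 + \frac{1}{129} \cdot 15\right)\right) + 6890 = \left(-8582 + \left(4 + \frac{5}{43}\right)\right) + 6890 = \left(-8582 + \frac{177}{43}\right) + 6890 = - \frac{368849}{43} + 6890 = - \frac{72579}{43}$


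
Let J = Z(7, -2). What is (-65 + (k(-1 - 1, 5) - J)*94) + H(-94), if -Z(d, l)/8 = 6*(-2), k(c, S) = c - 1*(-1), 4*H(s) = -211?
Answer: -36943/4 ≈ -9235.8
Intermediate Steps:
H(s) = -211/4 (H(s) = (1/4)*(-211) = -211/4)
k(c, S) = 1 + c (k(c, S) = c + 1 = 1 + c)
Z(d, l) = 96 (Z(d, l) = -48*(-2) = -8*(-12) = 96)
J = 96
(-65 + (k(-1 - 1, 5) - J)*94) + H(-94) = (-65 + ((1 + (-1 - 1)) - 1*96)*94) - 211/4 = (-65 + ((1 - 2) - 96)*94) - 211/4 = (-65 + (-1 - 96)*94) - 211/4 = (-65 - 97*94) - 211/4 = (-65 - 9118) - 211/4 = -9183 - 211/4 = -36943/4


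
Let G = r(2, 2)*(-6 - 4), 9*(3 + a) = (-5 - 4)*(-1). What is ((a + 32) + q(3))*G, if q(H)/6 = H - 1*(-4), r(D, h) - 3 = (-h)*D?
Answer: 720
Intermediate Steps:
r(D, h) = 3 - D*h (r(D, h) = 3 + (-h)*D = 3 - D*h)
a = -2 (a = -3 + ((-5 - 4)*(-1))/9 = -3 + (-9*(-1))/9 = -3 + (1/9)*9 = -3 + 1 = -2)
q(H) = 24 + 6*H (q(H) = 6*(H - 1*(-4)) = 6*(H + 4) = 6*(4 + H) = 24 + 6*H)
G = 10 (G = (3 - 1*2*2)*(-6 - 4) = (3 - 4)*(-10) = -1*(-10) = 10)
((a + 32) + q(3))*G = ((-2 + 32) + (24 + 6*3))*10 = (30 + (24 + 18))*10 = (30 + 42)*10 = 72*10 = 720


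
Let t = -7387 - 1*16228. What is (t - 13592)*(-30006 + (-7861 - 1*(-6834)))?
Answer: 1154644831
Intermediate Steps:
t = -23615 (t = -7387 - 16228 = -23615)
(t - 13592)*(-30006 + (-7861 - 1*(-6834))) = (-23615 - 13592)*(-30006 + (-7861 - 1*(-6834))) = -37207*(-30006 + (-7861 + 6834)) = -37207*(-30006 - 1027) = -37207*(-31033) = 1154644831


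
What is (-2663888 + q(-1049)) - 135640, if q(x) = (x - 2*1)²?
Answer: -1694927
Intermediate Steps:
q(x) = (-2 + x)² (q(x) = (x - 2)² = (-2 + x)²)
(-2663888 + q(-1049)) - 135640 = (-2663888 + (-2 - 1049)²) - 135640 = (-2663888 + (-1051)²) - 135640 = (-2663888 + 1104601) - 135640 = -1559287 - 135640 = -1694927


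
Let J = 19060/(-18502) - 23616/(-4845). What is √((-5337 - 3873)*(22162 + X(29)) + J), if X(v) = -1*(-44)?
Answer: I*√54282067026700364170/515185 ≈ 14301.0*I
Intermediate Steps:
X(v) = 44
J = 57432922/14940365 (J = 19060*(-1/18502) - 23616*(-1/4845) = -9530/9251 + 7872/1615 = 57432922/14940365 ≈ 3.8441)
√((-5337 - 3873)*(22162 + X(29)) + J) = √((-5337 - 3873)*(22162 + 44) + 57432922/14940365) = √(-9210*22206 + 57432922/14940365) = √(-204517260 + 57432922/14940365) = √(-3055562455766978/14940365) = I*√54282067026700364170/515185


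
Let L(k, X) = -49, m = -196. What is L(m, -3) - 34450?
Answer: -34499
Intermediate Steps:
L(m, -3) - 34450 = -49 - 34450 = -34499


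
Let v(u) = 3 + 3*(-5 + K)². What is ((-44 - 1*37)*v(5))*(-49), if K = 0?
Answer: 309582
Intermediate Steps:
v(u) = 78 (v(u) = 3 + 3*(-5 + 0)² = 3 + 3*(-5)² = 3 + 3*25 = 3 + 75 = 78)
((-44 - 1*37)*v(5))*(-49) = ((-44 - 1*37)*78)*(-49) = ((-44 - 37)*78)*(-49) = -81*78*(-49) = -6318*(-49) = 309582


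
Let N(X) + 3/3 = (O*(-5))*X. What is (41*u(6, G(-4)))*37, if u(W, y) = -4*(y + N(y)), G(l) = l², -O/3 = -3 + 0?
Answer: 4277940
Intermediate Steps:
O = 9 (O = -3*(-3 + 0) = -3*(-3) = 9)
N(X) = -1 - 45*X (N(X) = -1 + (9*(-5))*X = -1 - 45*X)
u(W, y) = 4 + 176*y (u(W, y) = -4*(y + (-1 - 45*y)) = -4*(-1 - 44*y) = 4 + 176*y)
(41*u(6, G(-4)))*37 = (41*(4 + 176*(-4)²))*37 = (41*(4 + 176*16))*37 = (41*(4 + 2816))*37 = (41*2820)*37 = 115620*37 = 4277940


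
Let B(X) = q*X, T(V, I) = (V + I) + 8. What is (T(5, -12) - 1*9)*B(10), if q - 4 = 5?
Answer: -720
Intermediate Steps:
q = 9 (q = 4 + 5 = 9)
T(V, I) = 8 + I + V (T(V, I) = (I + V) + 8 = 8 + I + V)
B(X) = 9*X
(T(5, -12) - 1*9)*B(10) = ((8 - 12 + 5) - 1*9)*(9*10) = (1 - 9)*90 = -8*90 = -720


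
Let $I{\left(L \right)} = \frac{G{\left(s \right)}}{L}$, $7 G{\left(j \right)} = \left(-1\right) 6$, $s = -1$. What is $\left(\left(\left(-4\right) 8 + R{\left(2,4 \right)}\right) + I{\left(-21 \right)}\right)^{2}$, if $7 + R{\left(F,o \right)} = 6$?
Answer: $\frac{2608225}{2401} \approx 1086.3$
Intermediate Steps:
$R{\left(F,o \right)} = -1$ ($R{\left(F,o \right)} = -7 + 6 = -1$)
$G{\left(j \right)} = - \frac{6}{7}$ ($G{\left(j \right)} = \frac{\left(-1\right) 6}{7} = \frac{1}{7} \left(-6\right) = - \frac{6}{7}$)
$I{\left(L \right)} = - \frac{6}{7 L}$
$\left(\left(\left(-4\right) 8 + R{\left(2,4 \right)}\right) + I{\left(-21 \right)}\right)^{2} = \left(\left(\left(-4\right) 8 - 1\right) - \frac{6}{7 \left(-21\right)}\right)^{2} = \left(\left(-32 - 1\right) - - \frac{2}{49}\right)^{2} = \left(-33 + \frac{2}{49}\right)^{2} = \left(- \frac{1615}{49}\right)^{2} = \frac{2608225}{2401}$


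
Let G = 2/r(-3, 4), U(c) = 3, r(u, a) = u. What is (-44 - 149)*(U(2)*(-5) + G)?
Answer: 9071/3 ≈ 3023.7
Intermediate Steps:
G = -2/3 (G = 2/(-3) = 2*(-1/3) = -2/3 ≈ -0.66667)
(-44 - 149)*(U(2)*(-5) + G) = (-44 - 149)*(3*(-5) - 2/3) = -193*(-15 - 2/3) = -193*(-47/3) = 9071/3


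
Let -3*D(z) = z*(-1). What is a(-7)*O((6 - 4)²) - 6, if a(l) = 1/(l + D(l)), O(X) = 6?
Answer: -93/14 ≈ -6.6429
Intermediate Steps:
D(z) = z/3 (D(z) = -z*(-1)/3 = -(-1)*z/3 = z/3)
a(l) = 3/(4*l) (a(l) = 1/(l + l/3) = 1/(4*l/3) = 3/(4*l))
a(-7)*O((6 - 4)²) - 6 = ((¾)/(-7))*6 - 6 = ((¾)*(-⅐))*6 - 6 = -3/28*6 - 6 = -9/14 - 6 = -93/14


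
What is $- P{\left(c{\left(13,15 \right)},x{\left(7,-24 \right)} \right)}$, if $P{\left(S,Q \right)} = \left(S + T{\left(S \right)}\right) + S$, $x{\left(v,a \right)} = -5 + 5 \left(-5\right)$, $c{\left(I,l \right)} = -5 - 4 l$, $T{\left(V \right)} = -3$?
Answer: $133$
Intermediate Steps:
$x{\left(v,a \right)} = -30$ ($x{\left(v,a \right)} = -5 - 25 = -30$)
$P{\left(S,Q \right)} = -3 + 2 S$ ($P{\left(S,Q \right)} = \left(S - 3\right) + S = \left(-3 + S\right) + S = -3 + 2 S$)
$- P{\left(c{\left(13,15 \right)},x{\left(7,-24 \right)} \right)} = - (-3 + 2 \left(-5 - 60\right)) = - (-3 + 2 \left(-65\right)) = - (-3 - 130) = \left(-1\right) \left(-133\right) = 133$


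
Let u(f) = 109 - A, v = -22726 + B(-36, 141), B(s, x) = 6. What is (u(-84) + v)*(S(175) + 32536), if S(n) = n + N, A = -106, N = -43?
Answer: -735193340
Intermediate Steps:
v = -22720 (v = -22726 + 6 = -22720)
u(f) = 215 (u(f) = 109 - 1*(-106) = 109 + 106 = 215)
S(n) = -43 + n (S(n) = n - 43 = -43 + n)
(u(-84) + v)*(S(175) + 32536) = (215 - 22720)*((-43 + 175) + 32536) = -22505*(132 + 32536) = -22505*32668 = -735193340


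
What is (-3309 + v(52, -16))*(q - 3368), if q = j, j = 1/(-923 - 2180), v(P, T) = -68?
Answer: 35292706185/3103 ≈ 1.1374e+7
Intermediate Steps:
j = -1/3103 (j = 1/(-3103) = -1/3103 ≈ -0.00032227)
q = -1/3103 ≈ -0.00032227
(-3309 + v(52, -16))*(q - 3368) = (-3309 - 68)*(-1/3103 - 3368) = -3377*(-10450905/3103) = 35292706185/3103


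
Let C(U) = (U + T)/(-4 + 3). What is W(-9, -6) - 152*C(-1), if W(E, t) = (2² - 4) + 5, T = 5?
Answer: 613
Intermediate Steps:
C(U) = -5 - U (C(U) = (U + 5)/(-4 + 3) = (5 + U)/(-1) = (5 + U)*(-1) = -5 - U)
W(E, t) = 5 (W(E, t) = (4 - 4) + 5 = 0 + 5 = 5)
W(-9, -6) - 152*C(-1) = 5 - 152*(-5 - 1*(-1)) = 5 - 152*(-5 + 1) = 5 - 152*(-4) = 5 + 608 = 613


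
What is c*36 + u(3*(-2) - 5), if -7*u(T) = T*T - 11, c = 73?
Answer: 18286/7 ≈ 2612.3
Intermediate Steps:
u(T) = 11/7 - T²/7 (u(T) = -(T*T - 11)/7 = -(T² - 11)/7 = -(-11 + T²)/7 = 11/7 - T²/7)
c*36 + u(3*(-2) - 5) = 73*36 + (11/7 - (3*(-2) - 5)²/7) = 2628 + (11/7 - (-6 - 5)²/7) = 2628 + (11/7 - ⅐*(-11)²) = 2628 + (11/7 - ⅐*121) = 2628 + (11/7 - 121/7) = 2628 - 110/7 = 18286/7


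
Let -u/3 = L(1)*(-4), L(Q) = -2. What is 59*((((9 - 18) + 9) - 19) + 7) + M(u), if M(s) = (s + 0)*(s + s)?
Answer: 444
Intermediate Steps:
u = -24 (u = -(-6)*(-4) = -3*8 = -24)
M(s) = 2*s² (M(s) = s*(2*s) = 2*s²)
59*((((9 - 18) + 9) - 19) + 7) + M(u) = 59*((((9 - 18) + 9) - 19) + 7) + 2*(-24)² = 59*(((-9 + 9) - 19) + 7) + 2*576 = 59*((0 - 19) + 7) + 1152 = 59*(-19 + 7) + 1152 = 59*(-12) + 1152 = -708 + 1152 = 444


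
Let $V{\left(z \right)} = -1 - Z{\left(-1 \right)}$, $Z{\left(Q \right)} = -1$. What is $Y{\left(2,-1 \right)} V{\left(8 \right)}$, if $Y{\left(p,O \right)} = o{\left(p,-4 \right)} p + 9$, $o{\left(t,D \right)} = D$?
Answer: $0$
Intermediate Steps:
$Y{\left(p,O \right)} = 9 - 4 p$ ($Y{\left(p,O \right)} = - 4 p + 9 = 9 - 4 p$)
$V{\left(z \right)} = 0$ ($V{\left(z \right)} = -1 - -1 = -1 + 1 = 0$)
$Y{\left(2,-1 \right)} V{\left(8 \right)} = \left(9 - 8\right) 0 = 1 \cdot 0 = 0$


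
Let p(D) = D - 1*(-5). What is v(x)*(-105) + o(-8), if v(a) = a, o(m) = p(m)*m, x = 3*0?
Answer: 24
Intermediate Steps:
p(D) = 5 + D (p(D) = D + 5 = 5 + D)
x = 0
o(m) = m*(5 + m) (o(m) = (5 + m)*m = m*(5 + m))
v(x)*(-105) + o(-8) = 0*(-105) - 8*(5 - 8) = 0 - 8*(-3) = 0 + 24 = 24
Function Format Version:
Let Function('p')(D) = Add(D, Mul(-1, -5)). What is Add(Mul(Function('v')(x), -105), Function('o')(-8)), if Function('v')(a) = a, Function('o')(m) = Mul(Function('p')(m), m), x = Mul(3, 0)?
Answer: 24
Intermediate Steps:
Function('p')(D) = Add(5, D) (Function('p')(D) = Add(D, 5) = Add(5, D))
x = 0
Function('o')(m) = Mul(m, Add(5, m)) (Function('o')(m) = Mul(Add(5, m), m) = Mul(m, Add(5, m)))
Add(Mul(Function('v')(x), -105), Function('o')(-8)) = Add(Mul(0, -105), Mul(-8, Add(5, -8))) = Add(0, Mul(-8, -3)) = Add(0, 24) = 24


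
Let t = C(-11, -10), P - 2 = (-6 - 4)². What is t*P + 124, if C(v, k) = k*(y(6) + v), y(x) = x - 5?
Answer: 10324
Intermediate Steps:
P = 102 (P = 2 + (-6 - 4)² = 2 + (-10)² = 2 + 100 = 102)
y(x) = -5 + x
C(v, k) = k*(1 + v) (C(v, k) = k*((-5 + 6) + v) = k*(1 + v))
t = 100 (t = -10*(1 - 11) = -10*(-10) = 100)
t*P + 124 = 100*102 + 124 = 10200 + 124 = 10324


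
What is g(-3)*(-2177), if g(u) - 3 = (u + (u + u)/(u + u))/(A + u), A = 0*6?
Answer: -23947/3 ≈ -7982.3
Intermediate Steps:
A = 0
g(u) = 3 + (1 + u)/u (g(u) = 3 + (u + (u + u)/(u + u))/(0 + u) = 3 + (u + (2*u)/((2*u)))/u = 3 + (u + (2*u)*(1/(2*u)))/u = 3 + (u + 1)/u = 3 + (1 + u)/u)
g(-3)*(-2177) = (4 + 1/(-3))*(-2177) = (4 - ⅓)*(-2177) = (11/3)*(-2177) = -23947/3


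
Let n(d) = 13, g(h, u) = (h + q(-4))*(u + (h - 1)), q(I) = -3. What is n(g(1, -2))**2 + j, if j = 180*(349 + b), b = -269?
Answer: 14569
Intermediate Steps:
g(h, u) = (-3 + h)*(-1 + h + u) (g(h, u) = (h - 3)*(u + (h - 1)) = (-3 + h)*(u + (-1 + h)) = (-3 + h)*(-1 + h + u))
j = 14400 (j = 180*(349 - 269) = 180*80 = 14400)
n(g(1, -2))**2 + j = 13**2 + 14400 = 169 + 14400 = 14569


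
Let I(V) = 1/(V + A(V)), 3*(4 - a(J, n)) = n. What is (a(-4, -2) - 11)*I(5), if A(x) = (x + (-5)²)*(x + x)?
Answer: -19/915 ≈ -0.020765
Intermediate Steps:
a(J, n) = 4 - n/3
A(x) = 2*x*(25 + x) (A(x) = (x + 25)*(2*x) = (25 + x)*(2*x) = 2*x*(25 + x))
I(V) = 1/(V + 2*V*(25 + V))
(a(-4, -2) - 11)*I(5) = ((4 - ⅓*(-2)) - 11)*(1/(5*(51 + 2*5))) = ((4 + ⅔) - 11)*(1/(5*(51 + 10))) = (14/3 - 11)*((⅕)/61) = -19/(15*61) = -19/3*1/305 = -19/915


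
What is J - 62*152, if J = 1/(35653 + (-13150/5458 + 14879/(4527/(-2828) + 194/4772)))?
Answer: -3534950837423147191/375100896836522 ≈ -9424.0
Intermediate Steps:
J = 14364236137/375100896836522 (J = 1/(35653 + (-13150*1/5458 + 14879/(4527*(-1/2828) + 194*(1/4772)))) = 1/(35653 + (-6575/2729 + 14879/(-4527/2828 + 97/2386))) = 1/(35653 + (-6575/2729 + 14879/(-5263553/3373804))) = 1/(35653 + (-6575/2729 + 14879*(-3373804/5263553))) = 1/(35653 + (-6575/2729 - 50198829716/5263553)) = 1/(35653 - 137027214155939/14364236137) = 1/(375100896836522/14364236137) = 14364236137/375100896836522 ≈ 3.8294e-5)
J - 62*152 = 14364236137/375100896836522 - 62*152 = 14364236137/375100896836522 - 9424 = -3534950837423147191/375100896836522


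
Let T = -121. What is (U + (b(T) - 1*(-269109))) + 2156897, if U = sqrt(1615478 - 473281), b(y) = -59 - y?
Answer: 2426068 + sqrt(1142197) ≈ 2.4271e+6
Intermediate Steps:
U = sqrt(1142197) ≈ 1068.7
(U + (b(T) - 1*(-269109))) + 2156897 = (sqrt(1142197) + ((-59 - 1*(-121)) - 1*(-269109))) + 2156897 = (sqrt(1142197) + ((-59 + 121) + 269109)) + 2156897 = (sqrt(1142197) + (62 + 269109)) + 2156897 = (sqrt(1142197) + 269171) + 2156897 = (269171 + sqrt(1142197)) + 2156897 = 2426068 + sqrt(1142197)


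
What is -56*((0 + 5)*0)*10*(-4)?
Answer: 0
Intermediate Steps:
-56*((0 + 5)*0)*10*(-4) = -56*(5*0)*10*(-4) = -56*0*10*(-4) = -0*(-4) = -56*0 = 0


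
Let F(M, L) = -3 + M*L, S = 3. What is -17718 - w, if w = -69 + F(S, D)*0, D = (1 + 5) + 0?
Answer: -17649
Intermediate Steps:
D = 6 (D = 6 + 0 = 6)
F(M, L) = -3 + L*M
w = -69 (w = -69 + (-3 + 6*3)*0 = -69 + (-3 + 18)*0 = -69 + 15*0 = -69 + 0 = -69)
-17718 - w = -17718 - 1*(-69) = -17718 + 69 = -17649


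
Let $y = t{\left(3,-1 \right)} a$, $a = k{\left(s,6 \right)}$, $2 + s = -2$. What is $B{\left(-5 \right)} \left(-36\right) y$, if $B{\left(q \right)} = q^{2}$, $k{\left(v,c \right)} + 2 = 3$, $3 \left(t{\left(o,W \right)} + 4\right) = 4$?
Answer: $2400$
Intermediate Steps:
$s = -4$ ($s = -2 - 2 = -4$)
$t{\left(o,W \right)} = - \frac{8}{3}$ ($t{\left(o,W \right)} = -4 + \frac{1}{3} \cdot 4 = -4 + \frac{4}{3} = - \frac{8}{3}$)
$k{\left(v,c \right)} = 1$ ($k{\left(v,c \right)} = -2 + 3 = 1$)
$a = 1$
$y = - \frac{8}{3}$ ($y = \left(- \frac{8}{3}\right) 1 = - \frac{8}{3} \approx -2.6667$)
$B{\left(-5 \right)} \left(-36\right) y = \left(-5\right)^{2} \left(-36\right) \left(- \frac{8}{3}\right) = 25 \left(-36\right) \left(- \frac{8}{3}\right) = \left(-900\right) \left(- \frac{8}{3}\right) = 2400$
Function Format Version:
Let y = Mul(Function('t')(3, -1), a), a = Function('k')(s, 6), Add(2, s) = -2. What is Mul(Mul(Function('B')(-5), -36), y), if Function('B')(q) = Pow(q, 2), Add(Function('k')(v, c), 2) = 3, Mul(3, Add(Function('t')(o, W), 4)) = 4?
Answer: 2400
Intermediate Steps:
s = -4 (s = Add(-2, -2) = -4)
Function('t')(o, W) = Rational(-8, 3) (Function('t')(o, W) = Add(-4, Mul(Rational(1, 3), 4)) = Add(-4, Rational(4, 3)) = Rational(-8, 3))
Function('k')(v, c) = 1 (Function('k')(v, c) = Add(-2, 3) = 1)
a = 1
y = Rational(-8, 3) (y = Mul(Rational(-8, 3), 1) = Rational(-8, 3) ≈ -2.6667)
Mul(Mul(Function('B')(-5), -36), y) = Mul(Mul(Pow(-5, 2), -36), Rational(-8, 3)) = Mul(Mul(25, -36), Rational(-8, 3)) = Mul(-900, Rational(-8, 3)) = 2400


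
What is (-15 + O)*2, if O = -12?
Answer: -54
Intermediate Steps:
(-15 + O)*2 = (-15 - 12)*2 = -27*2 = -54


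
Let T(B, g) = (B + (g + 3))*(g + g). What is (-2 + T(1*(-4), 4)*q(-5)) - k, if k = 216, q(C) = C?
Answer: -338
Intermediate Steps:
T(B, g) = 2*g*(3 + B + g) (T(B, g) = (B + (3 + g))*(2*g) = (3 + B + g)*(2*g) = 2*g*(3 + B + g))
(-2 + T(1*(-4), 4)*q(-5)) - k = (-2 + (2*4*(3 + 1*(-4) + 4))*(-5)) - 1*216 = (-2 + (2*4*(3 - 4 + 4))*(-5)) - 216 = (-2 + (2*4*3)*(-5)) - 216 = (-2 + 24*(-5)) - 216 = (-2 - 120) - 216 = -122 - 216 = -338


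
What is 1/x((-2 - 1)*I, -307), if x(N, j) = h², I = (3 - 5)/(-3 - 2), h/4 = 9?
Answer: 1/1296 ≈ 0.00077160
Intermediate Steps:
h = 36 (h = 4*9 = 36)
I = ⅖ (I = -2/(-5) = -2*(-⅕) = ⅖ ≈ 0.40000)
x(N, j) = 1296 (x(N, j) = 36² = 1296)
1/x((-2 - 1)*I, -307) = 1/1296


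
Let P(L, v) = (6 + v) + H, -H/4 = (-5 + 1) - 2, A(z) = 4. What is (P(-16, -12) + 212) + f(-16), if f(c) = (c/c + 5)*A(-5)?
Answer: 254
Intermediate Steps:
H = 24 (H = -4*((-5 + 1) - 2) = -4*(-4 - 2) = -4*(-6) = 24)
P(L, v) = 30 + v (P(L, v) = (6 + v) + 24 = 30 + v)
f(c) = 24 (f(c) = (c/c + 5)*4 = (1 + 5)*4 = 6*4 = 24)
(P(-16, -12) + 212) + f(-16) = ((30 - 12) + 212) + 24 = (18 + 212) + 24 = 230 + 24 = 254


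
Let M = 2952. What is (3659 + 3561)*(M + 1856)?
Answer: 34713760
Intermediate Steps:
(3659 + 3561)*(M + 1856) = (3659 + 3561)*(2952 + 1856) = 7220*4808 = 34713760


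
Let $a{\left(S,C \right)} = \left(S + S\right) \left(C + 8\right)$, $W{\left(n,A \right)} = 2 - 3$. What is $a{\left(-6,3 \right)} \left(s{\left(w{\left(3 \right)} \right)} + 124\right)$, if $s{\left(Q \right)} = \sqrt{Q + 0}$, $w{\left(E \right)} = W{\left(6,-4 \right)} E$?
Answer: $-16368 - 132 i \sqrt{3} \approx -16368.0 - 228.63 i$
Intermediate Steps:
$W{\left(n,A \right)} = -1$ ($W{\left(n,A \right)} = 2 - 3 = -1$)
$w{\left(E \right)} = - E$
$s{\left(Q \right)} = \sqrt{Q}$
$a{\left(S,C \right)} = 2 S \left(8 + C\right)$
$a{\left(-6,3 \right)} \left(s{\left(w{\left(3 \right)} \right)} + 124\right) = 2 \left(-6\right) \left(8 + 3\right) \left(\sqrt{\left(-1\right) 3} + 124\right) = 2 \left(-6\right) 11 \left(\sqrt{-3} + 124\right) = - 132 \left(i \sqrt{3} + 124\right) = - 132 \left(124 + i \sqrt{3}\right) = -16368 - 132 i \sqrt{3}$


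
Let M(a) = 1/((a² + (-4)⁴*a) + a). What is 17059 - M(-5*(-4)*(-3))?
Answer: 201637381/11820 ≈ 17059.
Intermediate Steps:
M(a) = 1/(a² + 257*a) (M(a) = 1/((a² + 256*a) + a) = 1/(a² + 257*a))
17059 - M(-5*(-4)*(-3)) = 17059 - 1/((-5*(-4)*(-3))*(257 - 5*(-4)*(-3))) = 17059 - 1/((20*(-3))*(257 + 20*(-3))) = 17059 - 1/((-60)*(257 - 60)) = 17059 - (-1)/(60*197) = 17059 - 1*(-1/11820) = 17059 + 1/11820 = 201637381/11820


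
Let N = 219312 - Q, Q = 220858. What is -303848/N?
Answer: 151924/773 ≈ 196.54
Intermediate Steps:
N = -1546 (N = 219312 - 1*220858 = 219312 - 220858 = -1546)
-303848/N = -303848/(-1546) = -303848*(-1/1546) = 151924/773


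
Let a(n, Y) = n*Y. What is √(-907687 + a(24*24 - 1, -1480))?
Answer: I*√1758687 ≈ 1326.2*I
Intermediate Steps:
a(n, Y) = Y*n
√(-907687 + a(24*24 - 1, -1480)) = √(-907687 - 1480*(24*24 - 1)) = √(-907687 - 1480*(576 - 1)) = √(-907687 - 1480*575) = √(-907687 - 851000) = √(-1758687) = I*√1758687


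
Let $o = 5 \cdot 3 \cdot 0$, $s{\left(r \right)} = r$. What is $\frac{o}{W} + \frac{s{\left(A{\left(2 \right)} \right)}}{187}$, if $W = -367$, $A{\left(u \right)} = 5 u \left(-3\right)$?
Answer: $- \frac{30}{187} \approx -0.16043$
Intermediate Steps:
$A{\left(u \right)} = - 15 u$
$o = 0$ ($o = 15 \cdot 0 = 0$)
$\frac{o}{W} + \frac{s{\left(A{\left(2 \right)} \right)}}{187} = \frac{0}{-367} + \frac{\left(-15\right) 2}{187} = 0 \left(- \frac{1}{367}\right) - \frac{30}{187} = 0 - \frac{30}{187} = - \frac{30}{187}$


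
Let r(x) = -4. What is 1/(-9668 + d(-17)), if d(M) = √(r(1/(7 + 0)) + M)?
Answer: -9668/93470245 - I*√21/93470245 ≈ -0.00010343 - 4.9027e-8*I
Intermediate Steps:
d(M) = √(-4 + M)
1/(-9668 + d(-17)) = 1/(-9668 + √(-4 - 17)) = 1/(-9668 + √(-21)) = 1/(-9668 + I*√21)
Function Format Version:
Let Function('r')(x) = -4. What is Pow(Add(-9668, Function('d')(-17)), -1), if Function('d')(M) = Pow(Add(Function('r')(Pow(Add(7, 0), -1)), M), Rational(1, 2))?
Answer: Add(Rational(-9668, 93470245), Mul(Rational(-1, 93470245), I, Pow(21, Rational(1, 2)))) ≈ Add(-0.00010343, Mul(-4.9027e-8, I))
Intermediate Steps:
Function('d')(M) = Pow(Add(-4, M), Rational(1, 2))
Pow(Add(-9668, Function('d')(-17)), -1) = Pow(Add(-9668, Pow(Add(-4, -17), Rational(1, 2))), -1) = Pow(Add(-9668, Pow(-21, Rational(1, 2))), -1) = Pow(Add(-9668, Mul(I, Pow(21, Rational(1, 2)))), -1)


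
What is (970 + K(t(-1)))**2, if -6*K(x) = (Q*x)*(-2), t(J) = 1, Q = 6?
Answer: 944784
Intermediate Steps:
K(x) = 2*x (K(x) = -6*x*(-2)/6 = -(-2)*x = 2*x)
(970 + K(t(-1)))**2 = (970 + 2*1)**2 = (970 + 2)**2 = 972**2 = 944784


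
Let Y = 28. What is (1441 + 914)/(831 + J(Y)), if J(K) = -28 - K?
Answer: 471/155 ≈ 3.0387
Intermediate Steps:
(1441 + 914)/(831 + J(Y)) = (1441 + 914)/(831 + (-28 - 1*28)) = 2355/(831 + (-28 - 28)) = 2355/(831 - 56) = 2355/775 = 2355*(1/775) = 471/155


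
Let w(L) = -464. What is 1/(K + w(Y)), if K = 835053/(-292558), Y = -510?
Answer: -292558/136581965 ≈ -0.0021420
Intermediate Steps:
K = -835053/292558 (K = 835053*(-1/292558) = -835053/292558 ≈ -2.8543)
1/(K + w(Y)) = 1/(-835053/292558 - 464) = 1/(-136581965/292558) = -292558/136581965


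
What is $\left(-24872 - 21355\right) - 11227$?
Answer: $-57454$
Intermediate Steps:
$\left(-24872 - 21355\right) - 11227 = -46227 - 11227 = -57454$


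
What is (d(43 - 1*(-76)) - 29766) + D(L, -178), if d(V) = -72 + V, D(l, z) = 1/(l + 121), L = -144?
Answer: -683538/23 ≈ -29719.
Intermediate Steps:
D(l, z) = 1/(121 + l)
(d(43 - 1*(-76)) - 29766) + D(L, -178) = ((-72 + (43 - 1*(-76))) - 29766) + 1/(121 - 144) = ((-72 + (43 + 76)) - 29766) + 1/(-23) = ((-72 + 119) - 29766) - 1/23 = (47 - 29766) - 1/23 = -29719 - 1/23 = -683538/23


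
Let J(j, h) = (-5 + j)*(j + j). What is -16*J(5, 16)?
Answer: 0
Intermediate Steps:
J(j, h) = 2*j*(-5 + j) (J(j, h) = (-5 + j)*(2*j) = 2*j*(-5 + j))
-16*J(5, 16) = -32*5*(-5 + 5) = -32*5*0 = -16*0 = 0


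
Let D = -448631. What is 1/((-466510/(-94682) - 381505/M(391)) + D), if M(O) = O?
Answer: -18510331/8322277932361 ≈ -2.2242e-6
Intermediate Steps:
1/((-466510/(-94682) - 381505/M(391)) + D) = 1/((-466510/(-94682) - 381505/391) - 448631) = 1/((-466510*(-1/94682) - 381505*1/391) - 448631) = 1/((233255/47341 - 381505/391) - 448631) = 1/(-17969625500/18510331 - 448631) = 1/(-8322277932361/18510331) = -18510331/8322277932361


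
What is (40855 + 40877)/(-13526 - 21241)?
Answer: -27244/11589 ≈ -2.3508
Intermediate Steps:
(40855 + 40877)/(-13526 - 21241) = 81732/(-34767) = 81732*(-1/34767) = -27244/11589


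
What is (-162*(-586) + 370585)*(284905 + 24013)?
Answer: 143806580606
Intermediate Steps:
(-162*(-586) + 370585)*(284905 + 24013) = (94932 + 370585)*308918 = 465517*308918 = 143806580606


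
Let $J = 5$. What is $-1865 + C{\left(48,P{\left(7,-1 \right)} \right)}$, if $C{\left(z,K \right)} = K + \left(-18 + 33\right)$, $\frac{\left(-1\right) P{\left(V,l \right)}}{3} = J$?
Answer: $-1865$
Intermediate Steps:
$P{\left(V,l \right)} = -15$ ($P{\left(V,l \right)} = \left(-3\right) 5 = -15$)
$C{\left(z,K \right)} = 15 + K$ ($C{\left(z,K \right)} = K + 15 = 15 + K$)
$-1865 + C{\left(48,P{\left(7,-1 \right)} \right)} = -1865 + \left(15 - 15\right) = -1865 + 0 = -1865$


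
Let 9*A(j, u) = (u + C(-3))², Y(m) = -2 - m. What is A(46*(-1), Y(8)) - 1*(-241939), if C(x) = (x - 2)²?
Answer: 241964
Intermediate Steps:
C(x) = (-2 + x)²
A(j, u) = (25 + u)²/9 (A(j, u) = (u + (-2 - 3)²)²/9 = (u + (-5)²)²/9 = (u + 25)²/9 = (25 + u)²/9)
A(46*(-1), Y(8)) - 1*(-241939) = (25 + (-2 - 1*8))²/9 - 1*(-241939) = (25 + (-2 - 8))²/9 + 241939 = (25 - 10)²/9 + 241939 = (⅑)*15² + 241939 = (⅑)*225 + 241939 = 25 + 241939 = 241964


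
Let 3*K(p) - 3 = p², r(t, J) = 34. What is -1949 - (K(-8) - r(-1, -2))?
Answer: -5812/3 ≈ -1937.3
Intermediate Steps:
K(p) = 1 + p²/3
-1949 - (K(-8) - r(-1, -2)) = -1949 - ((1 + (⅓)*(-8)²) - 1*34) = -1949 - ((1 + (⅓)*64) - 34) = -1949 - ((1 + 64/3) - 34) = -1949 - (67/3 - 34) = -1949 - 1*(-35/3) = -1949 + 35/3 = -5812/3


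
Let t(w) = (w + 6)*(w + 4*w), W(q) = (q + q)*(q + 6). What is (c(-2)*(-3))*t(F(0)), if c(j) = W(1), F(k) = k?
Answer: 0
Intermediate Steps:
W(q) = 2*q*(6 + q) (W(q) = (2*q)*(6 + q) = 2*q*(6 + q))
c(j) = 14 (c(j) = 2*1*(6 + 1) = 2*1*7 = 14)
t(w) = 5*w*(6 + w) (t(w) = (6 + w)*(5*w) = 5*w*(6 + w))
(c(-2)*(-3))*t(F(0)) = (14*(-3))*(5*0*(6 + 0)) = -210*0*6 = -42*0 = 0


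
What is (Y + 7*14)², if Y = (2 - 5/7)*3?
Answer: 508369/49 ≈ 10375.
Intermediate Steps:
Y = 27/7 (Y = (2 - 5*⅐)*3 = (2 - 5/7)*3 = (9/7)*3 = 27/7 ≈ 3.8571)
(Y + 7*14)² = (27/7 + 7*14)² = (27/7 + 98)² = (713/7)² = 508369/49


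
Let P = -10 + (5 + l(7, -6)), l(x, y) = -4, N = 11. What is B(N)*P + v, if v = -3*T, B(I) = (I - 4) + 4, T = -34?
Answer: 3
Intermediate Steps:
P = -9 (P = -10 + (5 - 4) = -10 + 1 = -9)
B(I) = I (B(I) = (-4 + I) + 4 = I)
v = 102 (v = -3*(-34) = 102)
B(N)*P + v = 11*(-9) + 102 = -99 + 102 = 3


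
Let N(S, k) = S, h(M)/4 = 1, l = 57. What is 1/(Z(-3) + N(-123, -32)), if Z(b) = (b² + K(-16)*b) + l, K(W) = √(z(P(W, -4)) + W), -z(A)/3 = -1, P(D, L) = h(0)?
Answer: I/(3*(√13 - 19*I)) ≈ -0.016934 + 0.0032135*I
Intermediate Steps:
h(M) = 4 (h(M) = 4*1 = 4)
P(D, L) = 4
z(A) = 3 (z(A) = -3*(-1) = 3)
K(W) = √(3 + W)
Z(b) = 57 + b² + I*b*√13 (Z(b) = (b² + √(3 - 16)*b) + 57 = (b² + √(-13)*b) + 57 = (b² + (I*√13)*b) + 57 = (b² + I*b*√13) + 57 = 57 + b² + I*b*√13)
1/(Z(-3) + N(-123, -32)) = 1/((57 + (-3)² + I*(-3)*√13) - 123) = 1/((57 + 9 - 3*I*√13) - 123) = 1/((66 - 3*I*√13) - 123) = 1/(-57 - 3*I*√13)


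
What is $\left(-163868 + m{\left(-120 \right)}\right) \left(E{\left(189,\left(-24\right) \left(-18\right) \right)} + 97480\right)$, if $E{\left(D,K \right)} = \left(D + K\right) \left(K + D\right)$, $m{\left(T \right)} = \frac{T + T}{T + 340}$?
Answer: $- \frac{870854589760}{11} \approx -7.9169 \cdot 10^{10}$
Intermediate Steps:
$m{\left(T \right)} = \frac{2 T}{340 + T}$
$E{\left(D,K \right)} = \left(D + K\right)^{2}$ ($E{\left(D,K \right)} = \left(D + K\right) \left(D + K\right) = \left(D + K\right)^{2}$)
$\left(-163868 + m{\left(-120 \right)}\right) \left(E{\left(189,\left(-24\right) \left(-18\right) \right)} + 97480\right) = \left(-163868 + 2 \left(-120\right) \frac{1}{340 - 120}\right) \left(\left(189 - -432\right)^{2} + 97480\right) = \left(-163868 + 2 \left(-120\right) \frac{1}{220}\right) \left(\left(189 + 432\right)^{2} + 97480\right) = \left(-163868 + 2 \left(-120\right) \frac{1}{220}\right) \left(621^{2} + 97480\right) = \left(-163868 - \frac{12}{11}\right) \left(385641 + 97480\right) = \left(- \frac{1802560}{11}\right) 483121 = - \frac{870854589760}{11}$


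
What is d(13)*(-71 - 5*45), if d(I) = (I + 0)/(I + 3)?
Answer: -481/2 ≈ -240.50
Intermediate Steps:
d(I) = I/(3 + I)
d(13)*(-71 - 5*45) = (13/(3 + 13))*(-71 - 5*45) = (13/16)*(-71 - 225) = (13*(1/16))*(-296) = (13/16)*(-296) = -481/2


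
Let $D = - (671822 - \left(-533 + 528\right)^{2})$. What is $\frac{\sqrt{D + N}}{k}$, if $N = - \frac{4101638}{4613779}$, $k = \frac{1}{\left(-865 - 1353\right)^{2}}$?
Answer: $\frac{4919524 i \sqrt{14300532547934271279}}{4613779} \approx 4.0322 \cdot 10^{9} i$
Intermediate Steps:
$D = -671797$ ($D = - (671822 - \left(-5\right)^{2}) = - (671822 - 25) = \left(-1\right) 671797 = -671797$)
$k = \frac{1}{4919524}$ ($k = \frac{1}{\left(-2218\right)^{2}} = \frac{1}{4919524} \approx 2.0327 \cdot 10^{-7}$)
$N = - \frac{4101638}{4613779}$ ($N = \left(-4101638\right) \frac{1}{4613779} = - \frac{4101638}{4613779} \approx -0.889$)
$\frac{\sqrt{D + N}}{k} = \sqrt{-671797 - \frac{4101638}{4613779}} \frac{1}{\frac{1}{4919524}} = \sqrt{- \frac{3099526992501}{4613779}} \cdot 4919524 = \frac{i \sqrt{14300532547934271279}}{4613779} \cdot 4919524 = \frac{4919524 i \sqrt{14300532547934271279}}{4613779}$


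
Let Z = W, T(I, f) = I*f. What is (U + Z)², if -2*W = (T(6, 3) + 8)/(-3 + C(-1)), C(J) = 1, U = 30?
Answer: 5329/4 ≈ 1332.3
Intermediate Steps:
W = 13/2 (W = -(6*3 + 8)/(2*(-3 + 1)) = -(18 + 8)/(2*(-2)) = -13*(-1)/2 = -½*(-13) = 13/2 ≈ 6.5000)
Z = 13/2 ≈ 6.5000
(U + Z)² = (30 + 13/2)² = (73/2)² = 5329/4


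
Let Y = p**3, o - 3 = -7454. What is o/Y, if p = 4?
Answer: -7451/64 ≈ -116.42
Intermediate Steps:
o = -7451 (o = 3 - 7454 = -7451)
Y = 64 (Y = 4**3 = 64)
o/Y = -7451/64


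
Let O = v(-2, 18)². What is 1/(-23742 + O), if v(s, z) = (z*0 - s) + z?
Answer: -1/23342 ≈ -4.2841e-5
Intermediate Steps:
v(s, z) = z - s (v(s, z) = (0 - s) + z = -s + z = z - s)
O = 400 (O = (18 - 1*(-2))² = (18 + 2)² = 20² = 400)
1/(-23742 + O) = 1/(-23742 + 400) = 1/(-23342) = -1/23342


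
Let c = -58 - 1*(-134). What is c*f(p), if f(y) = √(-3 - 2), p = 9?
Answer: 76*I*√5 ≈ 169.94*I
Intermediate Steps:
c = 76 (c = -58 + 134 = 76)
f(y) = I*√5 (f(y) = √(-5) = I*√5)
c*f(p) = 76*(I*√5) = 76*I*√5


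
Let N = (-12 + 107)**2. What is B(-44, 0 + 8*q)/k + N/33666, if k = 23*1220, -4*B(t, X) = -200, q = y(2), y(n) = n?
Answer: 6373120/23616699 ≈ 0.26986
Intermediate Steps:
q = 2
B(t, X) = 50 (B(t, X) = -1/4*(-200) = 50)
k = 28060
N = 9025 (N = 95**2 = 9025)
B(-44, 0 + 8*q)/k + N/33666 = 50/28060 + 9025/33666 = 50*(1/28060) + 9025*(1/33666) = 5/2806 + 9025/33666 = 6373120/23616699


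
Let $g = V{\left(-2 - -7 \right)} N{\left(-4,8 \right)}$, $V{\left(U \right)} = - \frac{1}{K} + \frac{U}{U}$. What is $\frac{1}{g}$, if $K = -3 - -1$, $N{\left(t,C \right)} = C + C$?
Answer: $\frac{1}{24} \approx 0.041667$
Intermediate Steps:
$N{\left(t,C \right)} = 2 C$
$K = -2$ ($K = -3 + 1 = -2$)
$V{\left(U \right)} = \frac{3}{2}$ ($V{\left(U \right)} = - \frac{1}{-2} + \frac{U}{U} = \left(-1\right) \left(- \frac{1}{2}\right) + 1 = \frac{1}{2} + 1 = \frac{3}{2}$)
$g = 24$ ($g = \frac{3 \cdot 2 \cdot 8}{2} = \frac{3}{2} \cdot 16 = 24$)
$\frac{1}{g} = \frac{1}{24}$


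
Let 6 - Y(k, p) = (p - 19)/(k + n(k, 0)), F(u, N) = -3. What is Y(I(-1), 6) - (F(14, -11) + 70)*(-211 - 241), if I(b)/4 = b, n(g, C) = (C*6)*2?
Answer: 121147/4 ≈ 30287.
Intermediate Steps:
n(g, C) = 12*C (n(g, C) = (6*C)*2 = 12*C)
I(b) = 4*b
Y(k, p) = 6 - (-19 + p)/k (Y(k, p) = 6 - (p - 19)/(k + 12*0) = 6 - (-19 + p)/(k + 0) = 6 - (-19 + p)/k)
Y(I(-1), 6) - (F(14, -11) + 70)*(-211 - 241) = (19 - 1*6 + 6*(4*(-1)))/((4*(-1))) - (-3 + 70)*(-211 - 241) = (19 - 6 + 6*(-4))/(-4) - 67*(-452) = -(19 - 6 - 24)/4 - 1*(-30284) = -1/4*(-11) + 30284 = 11/4 + 30284 = 121147/4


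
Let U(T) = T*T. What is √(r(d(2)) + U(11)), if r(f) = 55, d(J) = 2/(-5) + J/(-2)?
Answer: 4*√11 ≈ 13.266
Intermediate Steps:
d(J) = -⅖ - J/2 (d(J) = 2*(-⅕) + J*(-½) = -⅖ - J/2)
U(T) = T²
√(r(d(2)) + U(11)) = √(55 + 11²) = √(55 + 121) = √176 = 4*√11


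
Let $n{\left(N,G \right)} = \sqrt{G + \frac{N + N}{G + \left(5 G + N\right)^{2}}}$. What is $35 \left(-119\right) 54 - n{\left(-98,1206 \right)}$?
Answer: $-224910 - \frac{8 \sqrt{5833667579804870}}{17594915} \approx -2.2494 \cdot 10^{5}$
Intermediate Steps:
$n{\left(N,G \right)} = \sqrt{G + \frac{2 N}{G + \left(N + 5 G\right)^{2}}}$
$35 \left(-119\right) 54 - n{\left(-98,1206 \right)} = 35 \left(-119\right) 54 - \sqrt{\frac{2 \left(-98\right) + 1206 \left(1206 + \left(-98 + 5 \cdot 1206\right)^{2}\right)}{1206 + \left(-98 + 5 \cdot 1206\right)^{2}}} = \left(-4165\right) 54 - \sqrt{\frac{-196 + 1206 \left(1206 + \left(-98 + 6030\right)^{2}\right)}{1206 + \left(-98 + 6030\right)^{2}}} = -224910 - \sqrt{\frac{-196 + 1206 \left(1206 + 5932^{2}\right)}{1206 + 5932^{2}}} = -224910 - \sqrt{\frac{-196 + 1206 \left(1206 + 35188624\right)}{1206 + 35188624}} = -224910 - \sqrt{\frac{-196 + 1206 \cdot 35189830}{35189830}} = -224910 - \sqrt{\frac{-196 + 42438934980}{35189830}} = -224910 - \sqrt{\frac{1}{35189830} \cdot 42438934784} = -224910 - \sqrt{\frac{21219467392}{17594915}} = -224910 - \frac{8 \sqrt{5833667579804870}}{17594915}$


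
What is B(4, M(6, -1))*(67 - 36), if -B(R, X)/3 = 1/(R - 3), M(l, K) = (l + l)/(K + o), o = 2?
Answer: -93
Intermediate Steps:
M(l, K) = 2*l/(2 + K) (M(l, K) = (l + l)/(K + 2) = (2*l)/(2 + K) = 2*l/(2 + K))
B(R, X) = -3/(-3 + R) (B(R, X) = -3/(R - 3) = -3/(-3 + R))
B(4, M(6, -1))*(67 - 36) = (-3/(-3 + 4))*(67 - 36) = -3/1*31 = -3*1*31 = -3*31 = -93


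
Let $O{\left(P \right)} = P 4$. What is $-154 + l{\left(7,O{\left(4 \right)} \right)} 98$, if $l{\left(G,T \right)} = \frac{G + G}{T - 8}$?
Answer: $\frac{35}{2} \approx 17.5$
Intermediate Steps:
$O{\left(P \right)} = 4 P$
$l{\left(G,T \right)} = \frac{2 G}{-8 + T}$
$-154 + l{\left(7,O{\left(4 \right)} \right)} 98 = -154 + 2 \cdot 7 \frac{1}{-8 + 4 \cdot 4} \cdot 98 = -154 + 2 \cdot 7 \frac{1}{-8 + 16} \cdot 98 = -154 + 2 \cdot 7 \cdot \frac{1}{8} \cdot 98 = -154 + \frac{7}{4} \cdot 98 = -154 + \frac{343}{2} = \frac{35}{2}$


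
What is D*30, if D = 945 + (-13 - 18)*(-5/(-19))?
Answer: 534000/19 ≈ 28105.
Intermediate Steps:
D = 17800/19 (D = 945 - (-155)*(-1)/19 = 945 - 31*5/19 = 945 - 155/19 = 17800/19 ≈ 936.84)
D*30 = (17800/19)*30 = 534000/19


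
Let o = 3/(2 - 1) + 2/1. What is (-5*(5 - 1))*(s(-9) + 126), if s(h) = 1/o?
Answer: -2524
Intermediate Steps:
o = 5 (o = 3/1 + 2*1 = 3*1 + 2 = 3 + 2 = 5)
s(h) = ⅕ (s(h) = 1/5 = ⅕)
(-5*(5 - 1))*(s(-9) + 126) = (-5*(5 - 1))*(⅕ + 126) = -5*4*(631/5) = -20*631/5 = -2524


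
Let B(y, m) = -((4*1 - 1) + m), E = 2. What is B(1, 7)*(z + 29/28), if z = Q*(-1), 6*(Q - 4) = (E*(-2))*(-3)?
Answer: 695/14 ≈ 49.643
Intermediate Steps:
B(y, m) = -3 - m (B(y, m) = -((4 - 1) + m) = -(3 + m) = -3 - m)
Q = 6 (Q = 4 + ((2*(-2))*(-3))/6 = 4 + (-4*(-3))/6 = 4 + (⅙)*12 = 4 + 2 = 6)
z = -6 (z = 6*(-1) = -6)
B(1, 7)*(z + 29/28) = (-3 - 1*7)*(-6 + 29/28) = (-3 - 7)*(-6 + 29*(1/28)) = -10*(-6 + 29/28) = -10*(-139/28) = 695/14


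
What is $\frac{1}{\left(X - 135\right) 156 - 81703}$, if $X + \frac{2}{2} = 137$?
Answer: $- \frac{1}{81547} \approx -1.2263 \cdot 10^{-5}$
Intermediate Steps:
$X = 136$ ($X = -1 + 137 = 136$)
$\frac{1}{\left(X - 135\right) 156 - 81703} = \frac{1}{\left(136 - 135\right) 156 - 81703} = \frac{1}{1 \cdot 156 - 81703} = \frac{1}{156 - 81703} = \frac{1}{-81547} = - \frac{1}{81547}$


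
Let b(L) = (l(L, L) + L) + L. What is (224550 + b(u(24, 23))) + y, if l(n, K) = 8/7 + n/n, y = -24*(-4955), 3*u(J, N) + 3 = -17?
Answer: 7212635/21 ≈ 3.4346e+5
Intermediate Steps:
u(J, N) = -20/3 (u(J, N) = -1 + (⅓)*(-17) = -1 - 17/3 = -20/3)
y = 118920
l(n, K) = 15/7 (l(n, K) = 8*(⅐) + 1 = 8/7 + 1 = 15/7)
b(L) = 15/7 + 2*L (b(L) = (15/7 + L) + L = 15/7 + 2*L)
(224550 + b(u(24, 23))) + y = (224550 + (15/7 + 2*(-20/3))) + 118920 = (224550 + (15/7 - 40/3)) + 118920 = (224550 - 235/21) + 118920 = 4715315/21 + 118920 = 7212635/21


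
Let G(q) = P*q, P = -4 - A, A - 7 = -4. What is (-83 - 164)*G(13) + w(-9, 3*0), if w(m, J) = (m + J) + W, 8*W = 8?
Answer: 22469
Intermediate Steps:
A = 3 (A = 7 - 4 = 3)
P = -7 (P = -4 - 1*3 = -4 - 3 = -7)
W = 1 (W = (⅛)*8 = 1)
w(m, J) = 1 + J + m (w(m, J) = (m + J) + 1 = (J + m) + 1 = 1 + J + m)
G(q) = -7*q
(-83 - 164)*G(13) + w(-9, 3*0) = (-83 - 164)*(-7*13) + (1 + 3*0 - 9) = -247*(-91) + (1 + 0 - 9) = 22477 - 8 = 22469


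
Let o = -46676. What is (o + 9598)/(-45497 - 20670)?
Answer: 37078/66167 ≈ 0.56037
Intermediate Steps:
(o + 9598)/(-45497 - 20670) = (-46676 + 9598)/(-45497 - 20670) = -37078/(-66167) = -37078*(-1/66167) = 37078/66167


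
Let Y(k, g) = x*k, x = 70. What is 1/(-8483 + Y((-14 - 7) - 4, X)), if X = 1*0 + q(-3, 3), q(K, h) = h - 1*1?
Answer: -1/10233 ≈ -9.7723e-5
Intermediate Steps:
q(K, h) = -1 + h (q(K, h) = h - 1 = -1 + h)
X = 2 (X = 1*0 + (-1 + 3) = 0 + 2 = 2)
Y(k, g) = 70*k
1/(-8483 + Y((-14 - 7) - 4, X)) = 1/(-8483 + 70*((-14 - 7) - 4)) = 1/(-8483 + 70*(-21 - 4)) = 1/(-8483 + 70*(-25)) = 1/(-8483 - 1750) = 1/(-10233) = -1/10233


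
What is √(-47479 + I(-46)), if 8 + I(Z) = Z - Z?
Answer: I*√47487 ≈ 217.92*I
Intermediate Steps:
I(Z) = -8 (I(Z) = -8 + (Z - Z) = -8 + 0 = -8)
√(-47479 + I(-46)) = √(-47479 - 8) = √(-47487) = I*√47487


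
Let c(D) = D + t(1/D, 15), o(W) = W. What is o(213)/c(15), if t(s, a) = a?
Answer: 71/10 ≈ 7.1000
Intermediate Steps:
c(D) = 15 + D (c(D) = D + 15 = 15 + D)
o(213)/c(15) = 213/(15 + 15) = 213/30 = 213*(1/30) = 71/10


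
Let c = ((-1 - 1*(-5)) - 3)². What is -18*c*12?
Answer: -216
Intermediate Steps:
c = 1 (c = ((-1 + 5) - 3)² = (4 - 3)² = 1² = 1)
-18*c*12 = -18*1*12 = -18*12 = -216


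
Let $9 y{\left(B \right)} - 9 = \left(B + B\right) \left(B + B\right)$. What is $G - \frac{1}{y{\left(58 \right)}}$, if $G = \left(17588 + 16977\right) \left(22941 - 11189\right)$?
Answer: $\frac{5469589104191}{13465} \approx 4.0621 \cdot 10^{8}$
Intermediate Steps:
$y{\left(B \right)} = 1 + \frac{4 B^{2}}{9}$ ($y{\left(B \right)} = 1 + \frac{\left(B + B\right) \left(B + B\right)}{9} = 1 + \frac{2 B 2 B}{9} = 1 + \frac{4 B^{2}}{9}$)
$G = 406207880$ ($G = 34565 \cdot 11752 = 406207880$)
$G - \frac{1}{y{\left(58 \right)}} = 406207880 - \frac{1}{1 + \frac{4 \cdot 58^{2}}{9}} = 406207880 - \frac{1}{1 + \frac{4}{9} \cdot 3364} = 406207880 - \frac{1}{1 + \frac{13456}{9}} = 406207880 - \frac{1}{\frac{13465}{9}} = 406207880 - \frac{9}{13465} = \frac{5469589104191}{13465}$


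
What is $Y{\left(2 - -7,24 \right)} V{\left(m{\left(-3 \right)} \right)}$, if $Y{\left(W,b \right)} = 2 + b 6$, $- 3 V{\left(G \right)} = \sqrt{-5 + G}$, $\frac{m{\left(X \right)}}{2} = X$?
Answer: $- \frac{146 i \sqrt{11}}{3} \approx - 161.41 i$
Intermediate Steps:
$m{\left(X \right)} = 2 X$
$V{\left(G \right)} = - \frac{\sqrt{-5 + G}}{3}$
$Y{\left(W,b \right)} = 2 + 6 b$
$Y{\left(2 - -7,24 \right)} V{\left(m{\left(-3 \right)} \right)} = \left(2 + 6 \cdot 24\right) \left(- \frac{\sqrt{-5 + 2 \left(-3\right)}}{3}\right) = \left(2 + 144\right) \left(- \frac{\sqrt{-5 - 6}}{3}\right) = 146 \left(- \frac{\sqrt{-11}}{3}\right) = 146 \left(- \frac{i \sqrt{11}}{3}\right) = - \frac{146 i \sqrt{11}}{3}$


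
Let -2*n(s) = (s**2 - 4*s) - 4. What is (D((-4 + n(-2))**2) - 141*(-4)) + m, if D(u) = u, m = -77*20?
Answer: -912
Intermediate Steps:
n(s) = 2 + 2*s - s**2/2 (n(s) = -((s**2 - 4*s) - 4)/2 = -(-4 + s**2 - 4*s)/2 = 2 + 2*s - s**2/2)
m = -1540
(D((-4 + n(-2))**2) - 141*(-4)) + m = ((-4 + (2 + 2*(-2) - 1/2*(-2)**2))**2 - 141*(-4)) - 1540 = ((-4 + (2 - 4 - 1/2*4))**2 + 564) - 1540 = ((-4 + (2 - 4 - 2))**2 + 564) - 1540 = ((-4 - 4)**2 + 564) - 1540 = ((-8)**2 + 564) - 1540 = (64 + 564) - 1540 = 628 - 1540 = -912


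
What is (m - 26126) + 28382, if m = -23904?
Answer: -21648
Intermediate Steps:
(m - 26126) + 28382 = (-23904 - 26126) + 28382 = -50030 + 28382 = -21648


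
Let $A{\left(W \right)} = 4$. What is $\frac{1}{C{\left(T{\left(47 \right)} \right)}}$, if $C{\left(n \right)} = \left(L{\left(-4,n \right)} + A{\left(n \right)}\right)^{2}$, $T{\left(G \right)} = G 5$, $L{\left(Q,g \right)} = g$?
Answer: $\frac{1}{57121} \approx 1.7507 \cdot 10^{-5}$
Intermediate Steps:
$T{\left(G \right)} = 5 G$
$C{\left(n \right)} = \left(4 + n\right)^{2}$ ($C{\left(n \right)} = \left(n + 4\right)^{2} = \left(4 + n\right)^{2}$)
$\frac{1}{C{\left(T{\left(47 \right)} \right)}} = \frac{1}{\left(4 + 5 \cdot 47\right)^{2}} = \frac{1}{\left(4 + 235\right)^{2}} = \frac{1}{239^{2}} = \frac{1}{57121}$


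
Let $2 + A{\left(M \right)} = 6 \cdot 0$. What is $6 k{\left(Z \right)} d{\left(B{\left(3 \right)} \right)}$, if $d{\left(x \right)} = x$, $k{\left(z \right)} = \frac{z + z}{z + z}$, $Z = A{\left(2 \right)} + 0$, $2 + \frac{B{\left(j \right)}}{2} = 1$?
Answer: $-12$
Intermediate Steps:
$B{\left(j \right)} = -2$ ($B{\left(j \right)} = -4 + 2 \cdot 1 = -4 + 2 = -2$)
$A{\left(M \right)} = -2$ ($A{\left(M \right)} = -2 + 6 \cdot 0 = -2 + 0 = -2$)
$Z = -2$ ($Z = -2 + 0 = -2$)
$k{\left(z \right)} = 1$ ($k{\left(z \right)} = \frac{2 z}{2 z} = 2 z \frac{1}{2 z} = 1$)
$6 k{\left(Z \right)} d{\left(B{\left(3 \right)} \right)} = 6 \cdot 1 \left(-2\right) = 6 \left(-2\right) = -12$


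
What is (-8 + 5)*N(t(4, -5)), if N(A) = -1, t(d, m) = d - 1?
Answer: 3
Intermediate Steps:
t(d, m) = -1 + d
(-8 + 5)*N(t(4, -5)) = (-8 + 5)*(-1) = -3*(-1) = 3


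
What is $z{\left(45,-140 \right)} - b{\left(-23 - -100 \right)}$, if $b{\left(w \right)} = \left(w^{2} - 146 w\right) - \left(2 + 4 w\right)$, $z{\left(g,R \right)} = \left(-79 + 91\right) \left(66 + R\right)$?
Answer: $4735$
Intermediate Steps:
$z{\left(g,R \right)} = 792 + 12 R$ ($z{\left(g,R \right)} = 12 \left(66 + R\right) = 792 + 12 R$)
$b{\left(w \right)} = -2 + w^{2} - 150 w$ ($b{\left(w \right)} = \left(w^{2} - 146 w\right) - \left(2 + 4 w\right) = -2 + w^{2} - 150 w$)
$z{\left(45,-140 \right)} - b{\left(-23 - -100 \right)} = \left(792 + 12 \left(-140\right)\right) - \left(-2 + \left(-23 - -100\right)^{2} - 150 \left(-23 - -100\right)\right) = \left(792 - 1680\right) - \left(-2 + \left(-23 + 100\right)^{2} - 150 \left(-23 + 100\right)\right) = -888 - \left(-2 + 77^{2} - 11550\right) = -888 - \left(-2 + 5929 - 11550\right) = -888 - -5623 = -888 + 5623 = 4735$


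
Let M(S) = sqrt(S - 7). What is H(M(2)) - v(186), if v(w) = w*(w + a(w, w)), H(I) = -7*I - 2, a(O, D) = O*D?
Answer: -6469454 - 7*I*sqrt(5) ≈ -6.4695e+6 - 15.652*I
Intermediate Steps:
M(S) = sqrt(-7 + S)
a(O, D) = D*O
H(I) = -2 - 7*I
v(w) = w*(w + w**2) (v(w) = w*(w + w*w) = w*(w + w**2))
H(M(2)) - v(186) = (-2 - 7*sqrt(-7 + 2)) - 186**2*(1 + 186) = (-2 - 7*I*sqrt(5)) - 34596*187 = (-2 - 7*I*sqrt(5)) - 1*6469452 = (-2 - 7*I*sqrt(5)) - 6469452 = -6469454 - 7*I*sqrt(5)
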